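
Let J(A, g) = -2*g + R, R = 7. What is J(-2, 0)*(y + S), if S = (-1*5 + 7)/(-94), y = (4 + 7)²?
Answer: 39802/47 ≈ 846.85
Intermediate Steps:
y = 121 (y = 11² = 121)
J(A, g) = 7 - 2*g (J(A, g) = -2*g + 7 = 7 - 2*g)
S = -1/47 (S = (-5 + 7)*(-1/94) = 2*(-1/94) = -1/47 ≈ -0.021277)
J(-2, 0)*(y + S) = (7 - 2*0)*(121 - 1/47) = (7 + 0)*(5686/47) = 7*(5686/47) = 39802/47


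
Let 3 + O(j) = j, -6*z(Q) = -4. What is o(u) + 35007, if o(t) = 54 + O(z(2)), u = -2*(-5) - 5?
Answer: 105176/3 ≈ 35059.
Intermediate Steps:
z(Q) = 2/3 (z(Q) = -1/6*(-4) = 2/3)
u = 5 (u = 10 - 5 = 5)
O(j) = -3 + j
o(t) = 155/3 (o(t) = 54 + (-3 + 2/3) = 54 - 7/3 = 155/3)
o(u) + 35007 = 155/3 + 35007 = 105176/3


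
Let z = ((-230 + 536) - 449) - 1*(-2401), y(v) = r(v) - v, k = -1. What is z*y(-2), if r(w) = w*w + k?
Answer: 11290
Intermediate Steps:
r(w) = -1 + w**2 (r(w) = w*w - 1 = w**2 - 1 = -1 + w**2)
y(v) = -1 + v**2 - v (y(v) = (-1 + v**2) - v = -1 + v**2 - v)
z = 2258 (z = (306 - 449) + 2401 = -143 + 2401 = 2258)
z*y(-2) = 2258*(-1 + (-2)**2 - 1*(-2)) = 2258*(-1 + 4 + 2) = 2258*5 = 11290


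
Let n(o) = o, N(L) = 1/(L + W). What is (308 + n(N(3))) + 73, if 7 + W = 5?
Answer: 382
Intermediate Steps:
W = -2 (W = -7 + 5 = -2)
N(L) = 1/(-2 + L) (N(L) = 1/(L - 2) = 1/(-2 + L))
(308 + n(N(3))) + 73 = (308 + 1/(-2 + 3)) + 73 = (308 + 1/1) + 73 = (308 + 1) + 73 = 309 + 73 = 382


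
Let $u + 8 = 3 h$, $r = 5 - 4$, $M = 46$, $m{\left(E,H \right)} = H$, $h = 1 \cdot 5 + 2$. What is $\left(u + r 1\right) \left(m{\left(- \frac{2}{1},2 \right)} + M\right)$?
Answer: $672$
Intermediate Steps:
$h = 7$ ($h = 5 + 2 = 7$)
$r = 1$ ($r = 5 - 4 = 1$)
$u = 13$ ($u = -8 + 3 \cdot 7 = -8 + 21 = 13$)
$\left(u + r 1\right) \left(m{\left(- \frac{2}{1},2 \right)} + M\right) = \left(13 + 1 \cdot 1\right) \left(2 + 46\right) = \left(13 + 1\right) 48 = 14 \cdot 48 = 672$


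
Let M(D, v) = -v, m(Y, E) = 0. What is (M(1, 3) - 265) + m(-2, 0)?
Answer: -268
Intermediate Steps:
(M(1, 3) - 265) + m(-2, 0) = (-1*3 - 265) + 0 = (-3 - 265) + 0 = -268 + 0 = -268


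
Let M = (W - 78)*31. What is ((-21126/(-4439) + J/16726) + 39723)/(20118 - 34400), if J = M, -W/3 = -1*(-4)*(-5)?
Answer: -737413274184/265097892337 ≈ -2.7817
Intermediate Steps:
W = 60 (W = -3*(-1*(-4))*(-5) = -12*(-5) = -3*(-20) = 60)
M = -558 (M = (60 - 78)*31 = -18*31 = -558)
J = -558
((-21126/(-4439) + J/16726) + 39723)/(20118 - 34400) = ((-21126/(-4439) - 558/16726) + 39723)/(20118 - 34400) = ((-21126*(-1/4439) - 558*1/16726) + 39723)/(-14282) = ((21126/4439 - 279/8363) + 39723)*(-1/14282) = (175438257/37123357 + 39723)*(-1/14282) = (1474826548368/37123357)*(-1/14282) = -737413274184/265097892337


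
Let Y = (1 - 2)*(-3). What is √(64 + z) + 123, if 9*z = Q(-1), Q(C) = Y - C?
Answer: 123 + 2*√145/3 ≈ 131.03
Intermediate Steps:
Y = 3 (Y = -1*(-3) = 3)
Q(C) = 3 - C
z = 4/9 (z = (3 - 1*(-1))/9 = (3 + 1)/9 = (⅑)*4 = 4/9 ≈ 0.44444)
√(64 + z) + 123 = √(64 + 4/9) + 123 = √(580/9) + 123 = 2*√145/3 + 123 = 123 + 2*√145/3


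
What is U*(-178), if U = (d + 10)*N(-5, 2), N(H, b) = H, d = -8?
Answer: 1780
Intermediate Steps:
U = -10 (U = (-8 + 10)*(-5) = 2*(-5) = -10)
U*(-178) = -10*(-178) = 1780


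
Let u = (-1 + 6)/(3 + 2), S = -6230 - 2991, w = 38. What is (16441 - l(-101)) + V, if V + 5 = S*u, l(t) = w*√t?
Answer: 7215 - 38*I*√101 ≈ 7215.0 - 381.9*I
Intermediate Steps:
l(t) = 38*√t
S = -9221
u = 1 (u = 5/5 = 5*(⅕) = 1)
V = -9226 (V = -5 - 9221*1 = -5 - 9221 = -9226)
(16441 - l(-101)) + V = (16441 - 38*√(-101)) - 9226 = (16441 - 38*I*√101) - 9226 = 7215 - 38*I*√101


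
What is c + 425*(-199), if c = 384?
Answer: -84191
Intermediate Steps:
c + 425*(-199) = 384 + 425*(-199) = 384 - 84575 = -84191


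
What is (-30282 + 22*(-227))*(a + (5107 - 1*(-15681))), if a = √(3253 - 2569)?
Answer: -733317488 - 211656*√19 ≈ -7.3424e+8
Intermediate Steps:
a = 6*√19 (a = √684 = 6*√19 ≈ 26.153)
(-30282 + 22*(-227))*(a + (5107 - 1*(-15681))) = (-30282 + 22*(-227))*(6*√19 + (5107 - 1*(-15681))) = (-30282 - 4994)*(6*√19 + (5107 + 15681)) = -35276*(6*√19 + 20788) = -35276*(20788 + 6*√19) = -733317488 - 211656*√19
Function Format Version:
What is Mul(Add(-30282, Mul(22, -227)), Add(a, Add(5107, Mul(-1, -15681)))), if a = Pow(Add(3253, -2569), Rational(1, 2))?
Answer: Add(-733317488, Mul(-211656, Pow(19, Rational(1, 2)))) ≈ -7.3424e+8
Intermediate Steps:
a = Mul(6, Pow(19, Rational(1, 2))) (a = Pow(684, Rational(1, 2)) = Mul(6, Pow(19, Rational(1, 2))) ≈ 26.153)
Mul(Add(-30282, Mul(22, -227)), Add(a, Add(5107, Mul(-1, -15681)))) = Mul(Add(-30282, Mul(22, -227)), Add(Mul(6, Pow(19, Rational(1, 2))), Add(5107, Mul(-1, -15681)))) = Mul(Add(-30282, -4994), Add(Mul(6, Pow(19, Rational(1, 2))), Add(5107, 15681))) = Mul(-35276, Add(Mul(6, Pow(19, Rational(1, 2))), 20788)) = Mul(-35276, Add(20788, Mul(6, Pow(19, Rational(1, 2))))) = Add(-733317488, Mul(-211656, Pow(19, Rational(1, 2))))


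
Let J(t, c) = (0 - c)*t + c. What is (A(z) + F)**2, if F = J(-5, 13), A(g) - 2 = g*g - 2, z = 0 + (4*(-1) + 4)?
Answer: 6084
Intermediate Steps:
z = 0 (z = 0 + (-4 + 4) = 0 + 0 = 0)
A(g) = g**2 (A(g) = 2 + (g*g - 2) = 2 + (g**2 - 2) = 2 + (-2 + g**2) = g**2)
J(t, c) = c - c*t (J(t, c) = (-c)*t + c = -c*t + c = c - c*t)
F = 78 (F = 13*(1 - 1*(-5)) = 13*(1 + 5) = 13*6 = 78)
(A(z) + F)**2 = (0**2 + 78)**2 = (0 + 78)**2 = 78**2 = 6084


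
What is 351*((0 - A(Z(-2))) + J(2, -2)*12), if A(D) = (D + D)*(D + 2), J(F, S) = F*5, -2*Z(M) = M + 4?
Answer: 42822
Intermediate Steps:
Z(M) = -2 - M/2 (Z(M) = -(M + 4)/2 = -(4 + M)/2 = -2 - M/2)
J(F, S) = 5*F
A(D) = 2*D*(2 + D) (A(D) = (2*D)*(2 + D) = 2*D*(2 + D))
351*((0 - A(Z(-2))) + J(2, -2)*12) = 351*((0 - 2*(-2 - ½*(-2))*(2 + (-2 - ½*(-2)))) + (5*2)*12) = 351*((0 - 2*(-2 + 1)*(2 + (-2 + 1))) + 10*12) = 351*((0 - 2*(-1)*(2 - 1)) + 120) = 351*((0 - 2*(-1)) + 120) = 351*((0 - 1*(-2)) + 120) = 351*((0 + 2) + 120) = 351*(2 + 120) = 351*122 = 42822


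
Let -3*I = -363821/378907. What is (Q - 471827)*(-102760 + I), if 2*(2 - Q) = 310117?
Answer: 146451377501235613/2273442 ≈ 6.4418e+10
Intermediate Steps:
Q = -310113/2 (Q = 2 - ½*310117 = 2 - 310117/2 = -310113/2 ≈ -1.5506e+5)
I = 363821/1136721 (I = -(-363821)/(3*378907) = -⅓*(-363821/378907) = 363821/1136721 ≈ 0.32006)
(Q - 471827)*(-102760 + I) = (-310113/2 - 471827)*(-102760 + 363821/1136721) = -1253767/2*(-116809086139/1136721) = 146451377501235613/2273442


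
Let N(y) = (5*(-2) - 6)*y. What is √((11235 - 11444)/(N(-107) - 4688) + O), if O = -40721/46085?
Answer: I*√956219101285110/34287240 ≈ 0.90187*I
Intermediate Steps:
N(y) = -16*y (N(y) = (-10 - 6)*y = -16*y)
O = -40721/46085 (O = -40721*1/46085 = -40721/46085 ≈ -0.88361)
√((11235 - 11444)/(N(-107) - 4688) + O) = √((11235 - 11444)/(-16*(-107) - 4688) - 40721/46085) = √(-209/(1712 - 4688) - 40721/46085) = √(-209/(-2976) - 40721/46085) = √(-209*(-1/2976) - 40721/46085) = √(209/2976 - 40721/46085) = √(-111553931/137148960) = I*√956219101285110/34287240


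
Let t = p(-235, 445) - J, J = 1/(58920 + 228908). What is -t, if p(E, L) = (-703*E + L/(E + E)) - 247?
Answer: -47479258705/287828 ≈ -1.6496e+5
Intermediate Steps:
J = 1/287828 ≈ 3.4743e-6
p(E, L) = -247 - 703*E + L/(2*E) (p(E, L) = (-703*E + L/((2*E))) - 247 = (-703*E + (1/(2*E))*L) - 247 = (-703*E + L/(2*E)) - 247 = -247 - 703*E + L/(2*E))
t = 47479258705/287828 (t = (-247 - 703*(-235) + (½)*445/(-235)) - 1*1/287828 = (-247 + 165205 + (½)*445*(-1/235)) - 1/287828 = (-247 + 165205 - 89/94) - 1/287828 = 15505963/94 - 1/287828 = 47479258705/287828 ≈ 1.6496e+5)
-t = -1*47479258705/287828 = -47479258705/287828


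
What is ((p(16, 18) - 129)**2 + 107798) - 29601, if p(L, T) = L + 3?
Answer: 90297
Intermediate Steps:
p(L, T) = 3 + L
((p(16, 18) - 129)**2 + 107798) - 29601 = (((3 + 16) - 129)**2 + 107798) - 29601 = ((19 - 129)**2 + 107798) - 29601 = ((-110)**2 + 107798) - 29601 = (12100 + 107798) - 29601 = 119898 - 29601 = 90297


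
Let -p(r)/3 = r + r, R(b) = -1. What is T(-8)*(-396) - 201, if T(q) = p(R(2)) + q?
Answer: 591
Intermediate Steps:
p(r) = -6*r (p(r) = -3*(r + r) = -6*r)
T(q) = 6 + q (T(q) = -6*(-1) + q = 6 + q)
T(-8)*(-396) - 201 = (6 - 8)*(-396) - 201 = -2*(-396) - 201 = 792 - 201 = 591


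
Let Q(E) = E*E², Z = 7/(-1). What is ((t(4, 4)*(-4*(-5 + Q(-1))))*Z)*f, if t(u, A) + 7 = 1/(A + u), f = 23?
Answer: 26565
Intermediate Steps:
Z = -7 (Z = 7*(-1) = -7)
t(u, A) = -7 + 1/(A + u)
Q(E) = E³
((t(4, 4)*(-4*(-5 + Q(-1))))*Z)*f = ((((1 - 7*4 - 7*4)/(4 + 4))*(-4*(-5 + (-1)³)))*(-7))*23 = ((((1 - 28 - 28)/8)*(-4*(-5 - 1)))*(-7))*23 = ((((⅛)*(-55))*(-4*(-6)))*(-7))*23 = (-55/8*24*(-7))*23 = -165*(-7)*23 = 1155*23 = 26565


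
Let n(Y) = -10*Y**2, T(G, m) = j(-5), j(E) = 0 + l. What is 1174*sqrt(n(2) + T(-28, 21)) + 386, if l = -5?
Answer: 386 + 3522*I*sqrt(5) ≈ 386.0 + 7875.4*I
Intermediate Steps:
j(E) = -5 (j(E) = 0 - 5 = -5)
T(G, m) = -5
1174*sqrt(n(2) + T(-28, 21)) + 386 = 1174*sqrt(-10*2**2 - 5) + 386 = 1174*sqrt(-10*4 - 5) + 386 = 1174*sqrt(-40 - 5) + 386 = 1174*sqrt(-45) + 386 = 1174*(3*I*sqrt(5)) + 386 = 3522*I*sqrt(5) + 386 = 386 + 3522*I*sqrt(5)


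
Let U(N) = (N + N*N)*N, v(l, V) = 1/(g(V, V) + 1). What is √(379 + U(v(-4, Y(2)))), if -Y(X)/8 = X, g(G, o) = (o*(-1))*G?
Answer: √1602507051645/65025 ≈ 19.468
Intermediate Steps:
g(G, o) = -G*o (g(G, o) = (-o)*G = -G*o)
Y(X) = -8*X
v(l, V) = 1/(1 - V²) (v(l, V) = 1/(-V*V + 1) = 1/(-V² + 1) = 1/(1 - V²))
U(N) = N*(N + N²) (U(N) = (N + N²)*N = N*(N + N²))
√(379 + U(v(-4, Y(2)))) = √(379 + (-1/(-1 + (-8*2)²))²*(1 - 1/(-1 + (-8*2)²))) = √(379 + (-1/(-1 + (-16)²))²*(1 - 1/(-1 + (-16)²))) = √(379 + (-1/(-1 + 256))²*(1 - 1/(-1 + 256))) = √(379 + (-1/255)²*(1 - 1/255)) = √(379 + (1/65025)*(254/255)) = √(379 + 254/16581375) = √(6284341379/16581375) = √1602507051645/65025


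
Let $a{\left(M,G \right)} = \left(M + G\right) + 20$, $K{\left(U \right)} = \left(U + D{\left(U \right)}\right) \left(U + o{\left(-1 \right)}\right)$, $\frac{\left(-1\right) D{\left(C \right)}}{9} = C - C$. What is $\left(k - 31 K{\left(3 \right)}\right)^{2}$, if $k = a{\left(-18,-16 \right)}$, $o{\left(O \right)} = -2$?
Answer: $11449$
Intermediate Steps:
$D{\left(C \right)} = 0$ ($D{\left(C \right)} = - 9 \left(C - C\right) = \left(-9\right) 0 = 0$)
$K{\left(U \right)} = U \left(-2 + U\right)$ ($K{\left(U \right)} = \left(U + 0\right) \left(U - 2\right) = U \left(-2 + U\right)$)
$a{\left(M,G \right)} = 20 + G + M$ ($a{\left(M,G \right)} = \left(G + M\right) + 20 = 20 + G + M$)
$k = -14$ ($k = 20 - 16 - 18 = -14$)
$\left(k - 31 K{\left(3 \right)}\right)^{2} = \left(-14 - 31 \cdot 3 \left(-2 + 3\right)\right)^{2} = \left(-14 - 31 \cdot 3 \cdot 1\right)^{2} = \left(-14 - 93\right)^{2} = \left(-107\right)^{2} = 11449$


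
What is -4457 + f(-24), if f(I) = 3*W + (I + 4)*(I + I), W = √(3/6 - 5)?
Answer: -3497 + 9*I*√2/2 ≈ -3497.0 + 6.364*I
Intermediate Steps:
W = 3*I*√2/2 (W = √(3*(⅙) - 5) = √(½ - 5) = √(-9/2) = 3*I*√2/2 ≈ 2.1213*I)
f(I) = 2*I*(4 + I) + 9*I*√2/2 (f(I) = 3*(3*I*√2/2) + (I + 4)*(I + I) = 9*I*√2/2 + (4 + I)*(2*I) = 9*I*√2/2 + 2*I*(4 + I) = 2*I*(4 + I) + 9*I*√2/2)
-4457 + f(-24) = -4457 + (2*(-24)² + 8*(-24) + 9*I*√2/2) = -4457 + (2*576 - 192 + 9*I*√2/2) = -4457 + (1152 - 192 + 9*I*√2/2) = -4457 + (960 + 9*I*√2/2) = -3497 + 9*I*√2/2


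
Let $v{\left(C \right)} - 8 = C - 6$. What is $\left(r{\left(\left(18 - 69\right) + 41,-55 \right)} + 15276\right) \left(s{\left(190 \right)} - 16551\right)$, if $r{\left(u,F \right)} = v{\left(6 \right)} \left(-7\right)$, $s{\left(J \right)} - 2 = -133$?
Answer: $-253900040$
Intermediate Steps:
$v{\left(C \right)} = 2 + C$ ($v{\left(C \right)} = 8 + \left(C - 6\right) = 8 + \left(-6 + C\right) = 2 + C$)
$s{\left(J \right)} = -131$ ($s{\left(J \right)} = 2 - 133 = -131$)
$r{\left(u,F \right)} = -56$ ($r{\left(u,F \right)} = \left(2 + 6\right) \left(-7\right) = 8 \left(-7\right) = -56$)
$\left(r{\left(\left(18 - 69\right) + 41,-55 \right)} + 15276\right) \left(s{\left(190 \right)} - 16551\right) = \left(-56 + 15276\right) \left(-131 - 16551\right) = 15220 \left(-16682\right) = -253900040$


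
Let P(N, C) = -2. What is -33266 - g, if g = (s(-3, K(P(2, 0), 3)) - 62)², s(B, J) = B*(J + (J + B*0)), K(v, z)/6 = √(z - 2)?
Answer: -42870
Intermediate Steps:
K(v, z) = 6*√(-2 + z) (K(v, z) = 6*√(z - 2) = 6*√(-2 + z))
s(B, J) = 2*B*J (s(B, J) = B*(J + (J + 0)) = B*(J + J) = B*(2*J) = 2*B*J)
g = 9604 (g = (2*(-3)*(6*√(-2 + 3)) - 62)² = (2*(-3)*(6*√1) - 62)² = (2*(-3)*(6*1) - 62)² = (2*(-3)*6 - 62)² = (-36 - 62)² = (-98)² = 9604)
-33266 - g = -33266 - 1*9604 = -33266 - 9604 = -42870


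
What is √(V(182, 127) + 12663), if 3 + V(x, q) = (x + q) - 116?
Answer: √12853 ≈ 113.37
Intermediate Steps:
V(x, q) = -119 + q + x (V(x, q) = -3 + ((x + q) - 116) = -3 + ((q + x) - 116) = -3 + (-116 + q + x) = -119 + q + x)
√(V(182, 127) + 12663) = √((-119 + 127 + 182) + 12663) = √(190 + 12663) = √12853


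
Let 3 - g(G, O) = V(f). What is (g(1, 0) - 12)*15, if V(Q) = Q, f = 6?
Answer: -225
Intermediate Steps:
g(G, O) = -3 (g(G, O) = 3 - 1*6 = 3 - 6 = -3)
(g(1, 0) - 12)*15 = (-3 - 12)*15 = -15*15 = -225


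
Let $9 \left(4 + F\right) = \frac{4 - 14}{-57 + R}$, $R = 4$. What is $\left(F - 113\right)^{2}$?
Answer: $\frac{3113528401}{227529} \approx 13684.0$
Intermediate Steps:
$F = - \frac{1898}{477}$ ($F = -4 + \frac{\left(4 - 14\right) \frac{1}{-57 + 4}}{9} = -4 + \frac{\left(-10\right) \frac{1}{-53}}{9} = -4 + \frac{\left(-10\right) \left(- \frac{1}{53}\right)}{9} = -4 + \frac{1}{9} \cdot \frac{10}{53} = -4 + \frac{10}{477} = - \frac{1898}{477} \approx -3.979$)
$\left(F - 113\right)^{2} = \left(- \frac{1898}{477} - 113\right)^{2} = \left(- \frac{55799}{477}\right)^{2} = \frac{3113528401}{227529}$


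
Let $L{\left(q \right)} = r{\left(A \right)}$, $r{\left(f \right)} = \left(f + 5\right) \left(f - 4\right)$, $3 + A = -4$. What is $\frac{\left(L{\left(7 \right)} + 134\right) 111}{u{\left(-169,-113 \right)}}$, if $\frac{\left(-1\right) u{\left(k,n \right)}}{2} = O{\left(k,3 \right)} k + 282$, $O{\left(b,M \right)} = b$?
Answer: $- \frac{8658}{28843} \approx -0.30018$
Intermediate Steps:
$A = -7$ ($A = -3 - 4 = -7$)
$r{\left(f \right)} = \left(-4 + f\right) \left(5 + f\right)$ ($r{\left(f \right)} = \left(5 + f\right) \left(-4 + f\right) = \left(-4 + f\right) \left(5 + f\right)$)
$L{\left(q \right)} = 22$ ($L{\left(q \right)} = -20 - 7 + \left(-7\right)^{2} = -20 - 7 + 49 = 22$)
$u{\left(k,n \right)} = -564 - 2 k^{2}$ ($u{\left(k,n \right)} = - 2 \left(k k + 282\right) = - 2 \left(k^{2} + 282\right) = - 2 \left(282 + k^{2}\right) = -564 - 2 k^{2}$)
$\frac{\left(L{\left(7 \right)} + 134\right) 111}{u{\left(-169,-113 \right)}} = \frac{\left(22 + 134\right) 111}{-564 - 2 \left(-169\right)^{2}} = \frac{156 \cdot 111}{-564 - 57122} = \frac{17316}{-564 - 57122} = \frac{17316}{-57686} = 17316 \left(- \frac{1}{57686}\right) = - \frac{8658}{28843}$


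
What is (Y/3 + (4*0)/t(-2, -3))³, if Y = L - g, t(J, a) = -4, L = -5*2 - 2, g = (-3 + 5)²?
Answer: -4096/27 ≈ -151.70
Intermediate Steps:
g = 4 (g = 2² = 4)
L = -12 (L = -10 - 2 = -12)
Y = -16 (Y = -12 - 1*4 = -12 - 4 = -16)
(Y/3 + (4*0)/t(-2, -3))³ = (-16/3 + (4*0)/(-4))³ = (-16*⅓ + 0*(-¼))³ = (-16/3 + 0)³ = (-16/3)³ = -4096/27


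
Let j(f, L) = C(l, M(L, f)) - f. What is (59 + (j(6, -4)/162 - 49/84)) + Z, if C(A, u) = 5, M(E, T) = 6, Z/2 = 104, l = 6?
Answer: 86317/324 ≈ 266.41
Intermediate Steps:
Z = 208 (Z = 2*104 = 208)
j(f, L) = 5 - f
(59 + (j(6, -4)/162 - 49/84)) + Z = (59 + ((5 - 1*6)/162 - 49/84)) + 208 = (59 + ((5 - 6)*(1/162) - 49*1/84)) + 208 = (59 + (-1*1/162 - 7/12)) + 208 = (59 + (-1/162 - 7/12)) + 208 = (59 - 191/324) + 208 = 18925/324 + 208 = 86317/324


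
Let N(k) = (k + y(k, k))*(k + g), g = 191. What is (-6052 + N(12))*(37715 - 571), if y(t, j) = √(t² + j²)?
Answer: -134312704 + 90482784*√2 ≈ -6.3507e+6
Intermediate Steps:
y(t, j) = √(j² + t²)
N(k) = (191 + k)*(k + √2*√(k²)) (N(k) = (k + √(k² + k²))*(k + 191) = (k + √(2*k²))*(191 + k) = (k + √2*√(k²))*(191 + k) = (191 + k)*(k + √2*√(k²)))
(-6052 + N(12))*(37715 - 571) = (-6052 + (12² + 191*12 + 191*√2*√(12²) + 12*√2*√(12²)))*(37715 - 571) = (-6052 + (144 + 2292 + 191*√2*√144 + 12*√2*√144))*37144 = (-6052 + (144 + 2292 + 191*√2*12 + 12*√2*12))*37144 = (-6052 + (144 + 2292 + 2292*√2 + 144*√2))*37144 = (-6052 + (2436 + 2436*√2))*37144 = (-3616 + 2436*√2)*37144 = -134312704 + 90482784*√2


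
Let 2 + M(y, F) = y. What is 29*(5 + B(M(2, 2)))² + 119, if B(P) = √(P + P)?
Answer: 844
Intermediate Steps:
M(y, F) = -2 + y
B(P) = √2*√P (B(P) = √(2*P) = √2*√P)
29*(5 + B(M(2, 2)))² + 119 = 29*(5 + √2*√(-2 + 2))² + 119 = 29*(5 + √2*√0)² + 119 = 29*(5 + √2*0)² + 119 = 29*(5 + 0)² + 119 = 29*5² + 119 = 29*25 + 119 = 725 + 119 = 844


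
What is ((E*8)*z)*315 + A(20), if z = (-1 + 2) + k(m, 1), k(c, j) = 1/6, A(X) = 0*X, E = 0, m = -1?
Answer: 0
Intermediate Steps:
A(X) = 0
k(c, j) = 1/6
z = 7/6 (z = (-1 + 2) + 1/6 = 1 + 1/6 = 7/6 ≈ 1.1667)
((E*8)*z)*315 + A(20) = ((0*8)*(7/6))*315 + 0 = (0*(7/6))*315 + 0 = 0*315 + 0 = 0 + 0 = 0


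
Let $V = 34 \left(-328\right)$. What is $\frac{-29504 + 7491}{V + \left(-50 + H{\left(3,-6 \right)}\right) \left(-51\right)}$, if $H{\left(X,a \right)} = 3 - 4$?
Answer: $\frac{22013}{8551} \approx 2.5743$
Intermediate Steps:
$H{\left(X,a \right)} = -1$
$V = -11152$
$\frac{-29504 + 7491}{V + \left(-50 + H{\left(3,-6 \right)}\right) \left(-51\right)} = \frac{-29504 + 7491}{-11152 + \left(-50 - 1\right) \left(-51\right)} = - \frac{22013}{-11152 - -2601} = - \frac{22013}{-11152 + 2601} = - \frac{22013}{-8551} = \left(-22013\right) \left(- \frac{1}{8551}\right) = \frac{22013}{8551}$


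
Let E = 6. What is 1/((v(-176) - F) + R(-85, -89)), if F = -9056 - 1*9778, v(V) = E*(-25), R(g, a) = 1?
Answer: 1/18685 ≈ 5.3519e-5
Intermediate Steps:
v(V) = -150 (v(V) = 6*(-25) = -150)
F = -18834 (F = -9056 - 9778 = -18834)
1/((v(-176) - F) + R(-85, -89)) = 1/((-150 - 1*(-18834)) + 1) = 1/((-150 + 18834) + 1) = 1/(18684 + 1) = 1/18685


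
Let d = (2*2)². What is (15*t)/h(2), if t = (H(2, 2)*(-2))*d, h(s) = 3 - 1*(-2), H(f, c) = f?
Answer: -192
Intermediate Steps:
d = 16 (d = 4² = 16)
h(s) = 5 (h(s) = 3 + 2 = 5)
t = -64 (t = (2*(-2))*16 = -4*16 = -64)
(15*t)/h(2) = (15*(-64))/5 = -960*⅕ = -192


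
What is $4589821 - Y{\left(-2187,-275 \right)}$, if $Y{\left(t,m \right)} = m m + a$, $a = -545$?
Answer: $4514741$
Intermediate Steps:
$Y{\left(t,m \right)} = -545 + m^{2}$ ($Y{\left(t,m \right)} = m m - 545 = m^{2} - 545 = -545 + m^{2}$)
$4589821 - Y{\left(-2187,-275 \right)} = 4589821 - \left(-545 + \left(-275\right)^{2}\right) = 4589821 - \left(-545 + 75625\right) = 4589821 - 75080 = 4514741$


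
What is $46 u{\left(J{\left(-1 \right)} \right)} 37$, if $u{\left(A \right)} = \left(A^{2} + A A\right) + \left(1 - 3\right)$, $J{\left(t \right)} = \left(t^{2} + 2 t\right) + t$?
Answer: $10212$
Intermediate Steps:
$J{\left(t \right)} = t^{2} + 3 t$
$u{\left(A \right)} = -2 + 2 A^{2}$ ($u{\left(A \right)} = \left(A^{2} + A^{2}\right) + \left(1 - 3\right) = 2 A^{2} - 2 = -2 + 2 A^{2}$)
$46 u{\left(J{\left(-1 \right)} \right)} 37 = 46 \left(-2 + 2 \left(- (3 - 1)\right)^{2}\right) 37 = 46 \left(-2 + 2 \left(\left(-1\right) 2\right)^{2}\right) 37 = 46 \left(-2 + 2 \left(-2\right)^{2}\right) 37 = 46 \left(-2 + 2 \cdot 4\right) 37 = 46 \left(-2 + 8\right) 37 = 46 \cdot 6 \cdot 37 = 276 \cdot 37 = 10212$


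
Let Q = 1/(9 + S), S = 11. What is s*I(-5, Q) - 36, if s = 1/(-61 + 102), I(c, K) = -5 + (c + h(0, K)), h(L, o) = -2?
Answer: -1488/41 ≈ -36.293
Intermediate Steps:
Q = 1/20 (Q = 1/(9 + 11) = 1/20 ≈ 0.050000)
I(c, K) = -7 + c (I(c, K) = -5 + (c - 2) = -5 + (-2 + c) = -7 + c)
s = 1/41 ≈ 0.024390
s*I(-5, Q) - 36 = (-7 - 5)/41 - 36 = (1/41)*(-12) - 36 = -12/41 - 36 = -1488/41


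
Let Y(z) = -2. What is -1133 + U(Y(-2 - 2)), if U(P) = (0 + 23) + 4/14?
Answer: -7768/7 ≈ -1109.7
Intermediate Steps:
U(P) = 163/7 (U(P) = 23 + 4*(1/14) = 23 + 2/7 = 163/7)
-1133 + U(Y(-2 - 2)) = -1133 + 163/7 = -7768/7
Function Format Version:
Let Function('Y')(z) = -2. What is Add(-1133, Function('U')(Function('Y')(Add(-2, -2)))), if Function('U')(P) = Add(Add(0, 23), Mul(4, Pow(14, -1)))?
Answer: Rational(-7768, 7) ≈ -1109.7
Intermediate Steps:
Function('U')(P) = Rational(163, 7) (Function('U')(P) = Add(23, Mul(4, Rational(1, 14))) = Add(23, Rational(2, 7)) = Rational(163, 7))
Add(-1133, Function('U')(Function('Y')(Add(-2, -2)))) = Add(-1133, Rational(163, 7)) = Rational(-7768, 7)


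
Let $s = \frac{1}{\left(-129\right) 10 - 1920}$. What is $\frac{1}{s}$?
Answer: $-3210$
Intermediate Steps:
$s = - \frac{1}{3210}$ ($s = \frac{1}{-1290 - 1920} = \frac{1}{-3210} = - \frac{1}{3210} \approx -0.00031153$)
$\frac{1}{s} = \frac{1}{- \frac{1}{3210}} = -3210$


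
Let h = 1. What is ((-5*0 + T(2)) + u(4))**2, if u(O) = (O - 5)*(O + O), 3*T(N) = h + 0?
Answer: 529/9 ≈ 58.778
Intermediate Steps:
T(N) = 1/3 (T(N) = (1 + 0)/3 = (1/3)*1 = 1/3)
u(O) = 2*O*(-5 + O) (u(O) = (-5 + O)*(2*O) = 2*O*(-5 + O))
((-5*0 + T(2)) + u(4))**2 = ((-5*0 + 1/3) + 2*4*(-5 + 4))**2 = ((0 + 1/3) + 2*4*(-1))**2 = (1/3 - 8)**2 = (-23/3)**2 = 529/9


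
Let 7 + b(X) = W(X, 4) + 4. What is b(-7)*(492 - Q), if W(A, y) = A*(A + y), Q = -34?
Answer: 9468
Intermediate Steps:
b(X) = -3 + X*(4 + X) (b(X) = -7 + (X*(X + 4) + 4) = -7 + (X*(4 + X) + 4) = -7 + (4 + X*(4 + X)) = -3 + X*(4 + X))
b(-7)*(492 - Q) = (-3 - 7*(4 - 7))*(492 - 1*(-34)) = (-3 - 7*(-3))*(492 + 34) = (-3 + 21)*526 = 18*526 = 9468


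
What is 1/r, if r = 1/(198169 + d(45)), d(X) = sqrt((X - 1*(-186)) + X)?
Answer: 198169 + 2*sqrt(69) ≈ 1.9819e+5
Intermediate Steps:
d(X) = sqrt(186 + 2*X) (d(X) = sqrt((X + 186) + X) = sqrt((186 + X) + X) = sqrt(186 + 2*X))
r = 1/(198169 + 2*sqrt(69)) (r = 1/(198169 + sqrt(186 + 2*45)) = 1/(198169 + sqrt(186 + 90)) = 1/(198169 + sqrt(276)) = 1/(198169 + 2*sqrt(69)) ≈ 5.0458e-6)
1/r = 1/(198169/39270952285 - 2*sqrt(69)/39270952285)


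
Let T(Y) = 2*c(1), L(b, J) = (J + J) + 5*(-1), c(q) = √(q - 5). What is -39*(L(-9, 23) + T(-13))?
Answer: -1599 - 156*I ≈ -1599.0 - 156.0*I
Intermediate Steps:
c(q) = √(-5 + q)
L(b, J) = -5 + 2*J (L(b, J) = 2*J - 5 = -5 + 2*J)
T(Y) = 4*I (T(Y) = 2*√(-5 + 1) = 2*√(-4) = 2*(2*I) = 4*I)
-39*(L(-9, 23) + T(-13)) = -39*((-5 + 2*23) + 4*I) = -39*((-5 + 46) + 4*I) = -39*(41 + 4*I) = -1599 - 156*I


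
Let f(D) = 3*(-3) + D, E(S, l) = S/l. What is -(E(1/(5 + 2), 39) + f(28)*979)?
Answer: -5078074/273 ≈ -18601.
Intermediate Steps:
f(D) = -9 + D
-(E(1/(5 + 2), 39) + f(28)*979) = -(1/((5 + 2)*39) + (-9 + 28)*979) = -((1/39)/7 + 19*979) = -((⅐)*(1/39) + 18601) = -(1/273 + 18601) = -1*5078074/273 = -5078074/273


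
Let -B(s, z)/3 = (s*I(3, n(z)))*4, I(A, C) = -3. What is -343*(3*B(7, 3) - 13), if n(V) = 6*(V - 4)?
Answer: -254849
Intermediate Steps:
n(V) = -24 + 6*V (n(V) = 6*(-4 + V) = -24 + 6*V)
B(s, z) = 36*s (B(s, z) = -3*s*(-3)*4 = -3*(-3*s)*4 = -(-36)*s = 36*s)
-343*(3*B(7, 3) - 13) = -343*(3*(36*7) - 13) = -343*(3*252 - 13) = -343*(756 - 13) = -343*743 = -254849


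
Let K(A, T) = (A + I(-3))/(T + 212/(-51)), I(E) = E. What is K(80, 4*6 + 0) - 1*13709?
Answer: -1260871/92 ≈ -13705.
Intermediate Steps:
K(A, T) = (-3 + A)/(-212/51 + T) (K(A, T) = (A - 3)/(T + 212/(-51)) = (-3 + A)/(T + 212*(-1/51)) = (-3 + A)/(T - 212/51) = (-3 + A)/(-212/51 + T))
K(80, 4*6 + 0) - 1*13709 = 51*(-3 + 80)/(-212 + 51*(4*6 + 0)) - 1*13709 = 51*77/(-212 + 51*(24 + 0)) - 13709 = 51*77/(-212 + 51*24) - 13709 = 51*77/(-212 + 1224) - 13709 = 51*77/1012 - 13709 = 51*(1/1012)*77 - 13709 = 357/92 - 13709 = -1260871/92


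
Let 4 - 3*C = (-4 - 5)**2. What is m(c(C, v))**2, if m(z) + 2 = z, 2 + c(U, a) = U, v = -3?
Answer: 7921/9 ≈ 880.11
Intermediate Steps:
C = -77/3 (C = 4/3 - (-4 - 5)**2/3 = 4/3 - 1/3*(-9)**2 = 4/3 - 1/3*81 = 4/3 - 27 = -77/3 ≈ -25.667)
c(U, a) = -2 + U
m(z) = -2 + z
m(c(C, v))**2 = (-2 + (-2 - 77/3))**2 = (-2 - 83/3)**2 = (-89/3)**2 = 7921/9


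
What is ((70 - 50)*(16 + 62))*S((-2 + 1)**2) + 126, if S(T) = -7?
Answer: -10794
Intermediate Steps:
((70 - 50)*(16 + 62))*S((-2 + 1)**2) + 126 = ((70 - 50)*(16 + 62))*(-7) + 126 = (20*78)*(-7) + 126 = 1560*(-7) + 126 = -10920 + 126 = -10794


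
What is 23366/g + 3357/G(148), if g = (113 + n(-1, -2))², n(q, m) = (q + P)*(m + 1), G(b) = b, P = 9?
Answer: 5781299/233100 ≈ 24.802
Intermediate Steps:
n(q, m) = (1 + m)*(9 + q) (n(q, m) = (q + 9)*(m + 1) = (9 + q)*(1 + m) = (1 + m)*(9 + q))
g = 11025 (g = (113 + (9 - 1 + 9*(-2) - 2*(-1)))² = (113 + (9 - 1 - 18 + 2))² = (113 - 8)² = 105² = 11025)
23366/g + 3357/G(148) = 23366/11025 + 3357/148 = 23366*(1/11025) + 3357*(1/148) = 3338/1575 + 3357/148 = 5781299/233100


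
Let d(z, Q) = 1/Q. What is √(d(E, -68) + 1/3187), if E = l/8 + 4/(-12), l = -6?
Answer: I*√168984301/108358 ≈ 0.11997*I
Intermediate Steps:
E = -13/12 (E = -6/8 + 4/(-12) = -6*⅛ + 4*(-1/12) = -¾ - ⅓ = -13/12 ≈ -1.0833)
√(d(E, -68) + 1/3187) = √(1/(-68) + 1/3187) = √(-1/68 + 1/3187) = √(-3119/216716) = I*√168984301/108358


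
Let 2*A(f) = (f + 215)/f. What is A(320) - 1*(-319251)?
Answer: 40864235/128 ≈ 3.1925e+5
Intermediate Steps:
A(f) = (215 + f)/(2*f) (A(f) = ((f + 215)/f)/2 = ((215 + f)/f)/2 = (215 + f)/(2*f))
A(320) - 1*(-319251) = (½)*(215 + 320)/320 - 1*(-319251) = (½)*(1/320)*535 + 319251 = 107/128 + 319251 = 40864235/128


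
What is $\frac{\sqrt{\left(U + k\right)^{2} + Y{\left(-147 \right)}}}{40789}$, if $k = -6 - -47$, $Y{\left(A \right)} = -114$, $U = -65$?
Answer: $\frac{\sqrt{462}}{40789} \approx 0.00052696$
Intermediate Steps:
$k = 41$ ($k = -6 + 47 = 41$)
$\frac{\sqrt{\left(U + k\right)^{2} + Y{\left(-147 \right)}}}{40789} = \frac{\sqrt{\left(-65 + 41\right)^{2} - 114}}{40789} = \sqrt{\left(-24\right)^{2} - 114} \cdot \frac{1}{40789} = \sqrt{576 - 114} \cdot \frac{1}{40789} = \sqrt{462} \cdot \frac{1}{40789} = \frac{\sqrt{462}}{40789}$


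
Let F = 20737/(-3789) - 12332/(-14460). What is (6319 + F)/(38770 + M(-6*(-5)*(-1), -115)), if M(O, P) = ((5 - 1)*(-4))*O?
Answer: 28829848399/179205491250 ≈ 0.16088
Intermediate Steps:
F = -21094256/4565745 (F = 20737*(-1/3789) - 12332*(-1/14460) = -20737/3789 + 3083/3615 = -21094256/4565745 ≈ -4.6201)
M(O, P) = -16*O (M(O, P) = (4*(-4))*O = -16*O)
(6319 + F)/(38770 + M(-6*(-5)*(-1), -115)) = (6319 - 21094256/4565745)/(38770 - 16*(-6*(-5))*(-1)) = 28829848399/(4565745*(38770 - 480*(-1))) = 28829848399/(4565745*(38770 - 16*(-30))) = 28829848399/(4565745*(38770 + 480)) = (28829848399/4565745)/39250 = (28829848399/4565745)*(1/39250) = 28829848399/179205491250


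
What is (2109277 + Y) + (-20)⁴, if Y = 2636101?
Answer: 4905378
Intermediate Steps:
(2109277 + Y) + (-20)⁴ = (2109277 + 2636101) + (-20)⁴ = 4745378 + 160000 = 4905378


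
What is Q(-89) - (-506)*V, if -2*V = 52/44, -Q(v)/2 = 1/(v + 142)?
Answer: -15849/53 ≈ -299.04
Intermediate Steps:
Q(v) = -2/(142 + v) (Q(v) = -2/(v + 142) = -2/(142 + v))
V = -13/22 (V = -26/44 = -½*13/11 = -13/22 ≈ -0.59091)
Q(-89) - (-506)*V = -2/(142 - 89) - (-506)*(-13)/22 = -2/53 - 1*299 = -2*1/53 - 299 = -2/53 - 299 = -15849/53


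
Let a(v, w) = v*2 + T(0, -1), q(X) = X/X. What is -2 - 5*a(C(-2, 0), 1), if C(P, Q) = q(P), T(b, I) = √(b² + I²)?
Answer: -17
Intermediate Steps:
T(b, I) = √(I² + b²)
q(X) = 1
C(P, Q) = 1
a(v, w) = 1 + 2*v (a(v, w) = v*2 + √((-1)² + 0²) = 2*v + √(1 + 0) = 2*v + √1 = 2*v + 1 = 1 + 2*v)
-2 - 5*a(C(-2, 0), 1) = -2 - 5*(1 + 2*1) = -2 - 5*(1 + 2) = -2 - 5*3 = -2 - 15 = -17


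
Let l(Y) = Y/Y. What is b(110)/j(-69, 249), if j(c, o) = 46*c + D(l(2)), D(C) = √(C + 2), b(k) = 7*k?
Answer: -74060/305281 - 70*√3/915843 ≈ -0.24273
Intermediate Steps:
l(Y) = 1
D(C) = √(2 + C)
j(c, o) = √3 + 46*c (j(c, o) = 46*c + √(2 + 1) = 46*c + √3 = √3 + 46*c)
b(110)/j(-69, 249) = (7*110)/(√3 + 46*(-69)) = 770/(√3 - 3174) = 770/(-3174 + √3)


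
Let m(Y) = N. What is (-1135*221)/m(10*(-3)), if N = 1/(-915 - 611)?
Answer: 382774210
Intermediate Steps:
N = -1/1526 (N = 1/(-1526) = -1/1526 ≈ -0.00065531)
m(Y) = -1/1526
(-1135*221)/m(10*(-3)) = (-1135*221)/(-1/1526) = -250835*(-1526) = 382774210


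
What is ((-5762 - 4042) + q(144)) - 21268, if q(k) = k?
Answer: -30928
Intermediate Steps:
((-5762 - 4042) + q(144)) - 21268 = ((-5762 - 4042) + 144) - 21268 = (-9804 + 144) - 21268 = -9660 - 21268 = -30928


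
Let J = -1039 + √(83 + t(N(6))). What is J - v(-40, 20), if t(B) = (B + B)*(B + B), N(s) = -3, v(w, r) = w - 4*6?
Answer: -975 + √119 ≈ -964.09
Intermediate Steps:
v(w, r) = -24 + w (v(w, r) = w - 24 = -24 + w)
t(B) = 4*B² (t(B) = (2*B)*(2*B) = 4*B²)
J = -1039 + √119 (J = -1039 + √(83 + 4*(-3)²) = -1039 + √(83 + 4*9) = -1039 + √(83 + 36) = -1039 + √119 ≈ -1028.1)
J - v(-40, 20) = (-1039 + √119) - (-24 - 40) = (-1039 + √119) - 1*(-64) = (-1039 + √119) + 64 = -975 + √119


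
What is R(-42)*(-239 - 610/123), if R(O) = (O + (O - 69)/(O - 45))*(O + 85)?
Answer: 1523845481/3567 ≈ 4.2721e+5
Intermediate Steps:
R(O) = (85 + O)*(O + (-69 + O)/(-45 + O)) (R(O) = (O + (-69 + O)/(-45 + O))*(85 + O) = (85 + O)*(O + (-69 + O)/(-45 + O)))
R(-42)*(-239 - 610/123) = ((-5865 + (-42)³ - 3809*(-42) + 41*(-42)²)/(-45 - 42))*(-239 - 610/123) = ((-5865 - 74088 + 159978 + 41*1764)/(-87))*(-239 - 610/123) = (-(-5865 - 74088 + 159978 + 72324)/87)*(-239 - 1*610/123) = (-1/87*152349)*(-239 - 610/123) = -50783/29*(-30007/123) = 1523845481/3567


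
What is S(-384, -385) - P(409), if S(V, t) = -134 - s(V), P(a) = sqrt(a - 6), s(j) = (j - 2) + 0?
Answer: 252 - sqrt(403) ≈ 231.93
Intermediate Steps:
s(j) = -2 + j (s(j) = (-2 + j) + 0 = -2 + j)
P(a) = sqrt(-6 + a)
S(V, t) = -132 - V (S(V, t) = -134 - (-2 + V) = -134 + (2 - V) = -132 - V)
S(-384, -385) - P(409) = (-132 - 1*(-384)) - sqrt(-6 + 409) = (-132 + 384) - sqrt(403) = 252 - sqrt(403)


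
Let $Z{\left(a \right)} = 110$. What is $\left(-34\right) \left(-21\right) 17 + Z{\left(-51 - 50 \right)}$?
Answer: $12248$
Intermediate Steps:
$\left(-34\right) \left(-21\right) 17 + Z{\left(-51 - 50 \right)} = \left(-34\right) \left(-21\right) 17 + 110 = 714 \cdot 17 + 110 = 12138 + 110 = 12248$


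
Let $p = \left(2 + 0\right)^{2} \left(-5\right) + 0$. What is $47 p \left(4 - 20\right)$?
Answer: $15040$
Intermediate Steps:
$p = -20$ ($p = 2^{2} \left(-5\right) + 0 = 4 \left(-5\right) + 0 = -20 + 0 = -20$)
$47 p \left(4 - 20\right) = 47 \left(-20\right) \left(4 - 20\right) = \left(-940\right) \left(-16\right) = 15040$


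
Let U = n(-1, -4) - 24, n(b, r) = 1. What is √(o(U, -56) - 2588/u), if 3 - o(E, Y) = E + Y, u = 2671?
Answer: √578095214/2671 ≈ 9.0017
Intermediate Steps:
U = -23 (U = 1 - 24 = -23)
o(E, Y) = 3 - E - Y (o(E, Y) = 3 - (E + Y) = 3 + (-E - Y) = 3 - E - Y)
√(o(U, -56) - 2588/u) = √((3 - 1*(-23) - 1*(-56)) - 2588/2671) = √((3 + 23 + 56) - 2588*1/2671) = √(82 - 2588/2671) = √(216434/2671) = √578095214/2671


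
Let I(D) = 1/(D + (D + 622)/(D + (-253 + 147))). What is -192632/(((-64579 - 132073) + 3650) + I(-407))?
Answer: 40261243792/40338576525 ≈ 0.99808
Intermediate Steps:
I(D) = 1/(D + (622 + D)/(-106 + D)) (I(D) = 1/(D + (622 + D)/(D - 106)) = 1/(D + (622 + D)/(-106 + D)))
-192632/(((-64579 - 132073) + 3650) + I(-407)) = -192632/(((-64579 - 132073) + 3650) + (-106 - 407)/(622 + (-407)² - 105*(-407))) = -192632/((-196652 + 3650) - 513/(622 + 165649 + 42735)) = -192632/(-193002 - 513/209006) = -192632/(-40338576525/209006) = -192632*(-209006/40338576525) = 40261243792/40338576525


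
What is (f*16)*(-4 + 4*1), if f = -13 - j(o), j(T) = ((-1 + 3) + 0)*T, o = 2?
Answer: 0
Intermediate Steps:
j(T) = 2*T (j(T) = (2 + 0)*T = 2*T)
f = -17 (f = -13 - 2*2 = -13 - 1*4 = -13 - 4 = -17)
(f*16)*(-4 + 4*1) = (-17*16)*(-4 + 4*1) = -272*(-4 + 4) = -272*0 = 0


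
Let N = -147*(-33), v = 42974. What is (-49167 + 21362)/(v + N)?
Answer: -5561/9565 ≈ -0.58139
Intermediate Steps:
N = 4851
(-49167 + 21362)/(v + N) = (-49167 + 21362)/(42974 + 4851) = -27805/47825 = -27805*1/47825 = -5561/9565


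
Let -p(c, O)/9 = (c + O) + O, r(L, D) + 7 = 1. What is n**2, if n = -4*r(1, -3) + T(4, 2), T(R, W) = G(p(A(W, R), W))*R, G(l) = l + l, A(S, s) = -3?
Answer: 2304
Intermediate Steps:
r(L, D) = -6 (r(L, D) = -7 + 1 = -6)
p(c, O) = -18*O - 9*c (p(c, O) = -9*((c + O) + O) = -9*((O + c) + O) = -9*(c + 2*O) = -18*O - 9*c)
G(l) = 2*l
T(R, W) = R*(54 - 36*W) (T(R, W) = (2*(-18*W - 9*(-3)))*R = (2*(-18*W + 27))*R = (2*(27 - 18*W))*R = (54 - 36*W)*R = R*(54 - 36*W))
n = -48 (n = -4*(-6) + 18*4*(3 - 2*2) = 24 + 18*4*(3 - 4) = 24 + 18*4*(-1) = 24 - 72 = -48)
n**2 = (-48)**2 = 2304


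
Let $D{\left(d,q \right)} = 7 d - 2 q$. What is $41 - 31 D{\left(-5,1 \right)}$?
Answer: $1188$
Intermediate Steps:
$D{\left(d,q \right)} = - 2 q + 7 d$
$41 - 31 D{\left(-5,1 \right)} = 41 - 31 \left(\left(-2\right) 1 + 7 \left(-5\right)\right) = 41 - 31 \left(-2 - 35\right) = 41 - -1147 = 41 + 1147 = 1188$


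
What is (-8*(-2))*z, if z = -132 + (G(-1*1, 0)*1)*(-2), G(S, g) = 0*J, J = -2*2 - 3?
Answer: -2112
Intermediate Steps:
J = -7 (J = -4 - 3 = -7)
G(S, g) = 0 (G(S, g) = 0*(-7) = 0)
z = -132 (z = -132 + (0*1)*(-2) = -132 + 0*(-2) = -132 + 0 = -132)
(-8*(-2))*z = -8*(-2)*(-132) = 16*(-132) = -2112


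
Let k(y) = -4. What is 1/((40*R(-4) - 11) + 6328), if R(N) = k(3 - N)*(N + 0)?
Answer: 1/6957 ≈ 0.00014374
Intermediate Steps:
R(N) = -4*N (R(N) = -4*(N + 0) = -4*N)
1/((40*R(-4) - 11) + 6328) = 1/((40*(-4*(-4)) - 11) + 6328) = 1/((40*16 - 11) + 6328) = 1/((640 - 11) + 6328) = 1/(629 + 6328) = 1/6957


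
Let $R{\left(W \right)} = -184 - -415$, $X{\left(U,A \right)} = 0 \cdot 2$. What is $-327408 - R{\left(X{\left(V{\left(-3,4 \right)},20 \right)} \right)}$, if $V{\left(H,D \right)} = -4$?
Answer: $-327639$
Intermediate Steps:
$X{\left(U,A \right)} = 0$
$R{\left(W \right)} = 231$ ($R{\left(W \right)} = -184 + 415 = 231$)
$-327408 - R{\left(X{\left(V{\left(-3,4 \right)},20 \right)} \right)} = -327408 - 231 = -327639$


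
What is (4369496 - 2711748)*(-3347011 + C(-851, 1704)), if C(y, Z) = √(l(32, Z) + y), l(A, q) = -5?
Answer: -5548500791228 + 3315496*I*√214 ≈ -5.5485e+12 + 4.8502e+7*I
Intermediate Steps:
C(y, Z) = √(-5 + y)
(4369496 - 2711748)*(-3347011 + C(-851, 1704)) = (4369496 - 2711748)*(-3347011 + √(-5 - 851)) = 1657748*(-3347011 + √(-856)) = 1657748*(-3347011 + 2*I*√214) = -5548500791228 + 3315496*I*√214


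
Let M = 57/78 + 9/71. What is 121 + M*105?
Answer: 389581/1846 ≈ 211.04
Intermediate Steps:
M = 1583/1846 (M = 57*(1/78) + 9*(1/71) = 19/26 + 9/71 = 1583/1846 ≈ 0.85753)
121 + M*105 = 121 + (1583/1846)*105 = 121 + 166215/1846 = 389581/1846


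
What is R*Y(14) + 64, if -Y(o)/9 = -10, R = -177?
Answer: -15866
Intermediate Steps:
Y(o) = 90 (Y(o) = -9*(-10) = 90)
R*Y(14) + 64 = -177*90 + 64 = -15930 + 64 = -15866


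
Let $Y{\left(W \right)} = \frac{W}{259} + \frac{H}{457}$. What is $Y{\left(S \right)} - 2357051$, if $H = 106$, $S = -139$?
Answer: $- \frac{278987663582}{118363} \approx -2.3571 \cdot 10^{6}$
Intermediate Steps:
$Y{\left(W \right)} = \frac{106}{457} + \frac{W}{259}$ ($Y{\left(W \right)} = \frac{W}{259} + \frac{106}{457} = \frac{106}{457} + \frac{W}{259}$)
$Y{\left(S \right)} - 2357051 = \left(\frac{106}{457} + \frac{1}{259} \left(-139\right)\right) - 2357051 = \left(\frac{106}{457} - \frac{139}{259}\right) - 2357051 = - \frac{36069}{118363} - 2357051 = - \frac{278987663582}{118363}$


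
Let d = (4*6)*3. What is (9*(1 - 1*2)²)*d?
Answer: 648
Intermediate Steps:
d = 72 (d = 24*3 = 72)
(9*(1 - 1*2)²)*d = (9*(1 - 1*2)²)*72 = (9*(1 - 2)²)*72 = (9*(-1)²)*72 = (9*1)*72 = 9*72 = 648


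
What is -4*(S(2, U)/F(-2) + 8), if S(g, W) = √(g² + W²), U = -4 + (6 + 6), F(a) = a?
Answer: -32 + 4*√17 ≈ -15.508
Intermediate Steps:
U = 8 (U = -4 + 12 = 8)
S(g, W) = √(W² + g²)
-4*(S(2, U)/F(-2) + 8) = -4*(√(8² + 2²)/(-2) + 8) = -4*(√(64 + 4)*(-½) + 8) = -4*(√68*(-½) + 8) = -4*((2*√17)*(-½) + 8) = -4*(-√17 + 8) = -4*(8 - √17) = -32 + 4*√17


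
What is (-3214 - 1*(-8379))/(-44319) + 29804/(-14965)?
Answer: -1398177701/663233835 ≈ -2.1081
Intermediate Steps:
(-3214 - 1*(-8379))/(-44319) + 29804/(-14965) = (-3214 + 8379)*(-1/44319) + 29804*(-1/14965) = 5165*(-1/44319) - 29804/14965 = -5165/44319 - 29804/14965 = -1398177701/663233835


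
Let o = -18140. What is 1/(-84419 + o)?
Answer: -1/102559 ≈ -9.7505e-6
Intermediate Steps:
1/(-84419 + o) = 1/(-84419 - 18140) = 1/(-102559) = -1/102559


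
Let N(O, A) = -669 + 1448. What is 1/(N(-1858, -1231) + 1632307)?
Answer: 1/1633086 ≈ 6.1234e-7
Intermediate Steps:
N(O, A) = 779
1/(N(-1858, -1231) + 1632307) = 1/(779 + 1632307) = 1/1633086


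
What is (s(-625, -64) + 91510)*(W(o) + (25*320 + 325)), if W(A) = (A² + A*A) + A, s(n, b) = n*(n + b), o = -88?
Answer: 12387652875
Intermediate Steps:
s(n, b) = n*(b + n)
W(A) = A + 2*A² (W(A) = (A² + A²) + A = 2*A² + A = A + 2*A²)
(s(-625, -64) + 91510)*(W(o) + (25*320 + 325)) = (-625*(-64 - 625) + 91510)*(-88*(1 + 2*(-88)) + (25*320 + 325)) = (-625*(-689) + 91510)*(-88*(1 - 176) + (8000 + 325)) = (430625 + 91510)*(-88*(-175) + 8325) = 522135*(15400 + 8325) = 522135*23725 = 12387652875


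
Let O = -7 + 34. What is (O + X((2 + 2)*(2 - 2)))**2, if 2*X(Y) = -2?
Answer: 676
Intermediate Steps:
X(Y) = -1 (X(Y) = (1/2)*(-2) = -1)
O = 27
(O + X((2 + 2)*(2 - 2)))**2 = (27 - 1)**2 = 26**2 = 676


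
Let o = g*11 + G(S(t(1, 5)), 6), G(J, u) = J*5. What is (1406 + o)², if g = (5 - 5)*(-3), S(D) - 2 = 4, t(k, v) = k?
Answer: 2062096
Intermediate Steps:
S(D) = 6 (S(D) = 2 + 4 = 6)
G(J, u) = 5*J
g = 0 (g = 0*(-3) = 0)
o = 30 (o = 0*11 + 5*6 = 0 + 30 = 30)
(1406 + o)² = (1406 + 30)² = 1436² = 2062096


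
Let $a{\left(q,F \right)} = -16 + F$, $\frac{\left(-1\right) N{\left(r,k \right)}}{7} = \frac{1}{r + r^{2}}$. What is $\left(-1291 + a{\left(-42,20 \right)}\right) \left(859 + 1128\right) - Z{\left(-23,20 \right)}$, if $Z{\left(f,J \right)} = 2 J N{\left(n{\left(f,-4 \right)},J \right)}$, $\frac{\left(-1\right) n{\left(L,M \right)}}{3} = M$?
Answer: $- \frac{99733421}{39} \approx -2.5573 \cdot 10^{6}$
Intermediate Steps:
$n{\left(L,M \right)} = - 3 M$
$N{\left(r,k \right)} = - \frac{7}{r + r^{2}}$
$Z{\left(f,J \right)} = - \frac{7 J}{78}$ ($Z{\left(f,J \right)} = 2 J \left(- \frac{7}{\left(-3\right) \left(-4\right) \left(1 - -12\right)}\right) = 2 J \left(- \frac{7}{12 \left(1 + 12\right)}\right) = 2 J \left(\left(-7\right) \frac{1}{12} \cdot \frac{1}{13}\right) = 2 J \left(- \frac{7}{156}\right) = - \frac{7 J}{78}$)
$\left(-1291 + a{\left(-42,20 \right)}\right) \left(859 + 1128\right) - Z{\left(-23,20 \right)} = \left(-1291 + \left(-16 + 20\right)\right) \left(859 + 1128\right) - \left(- \frac{7}{78}\right) 20 = \left(-1291 + 4\right) 1987 - - \frac{70}{39} = \left(-1287\right) 1987 + \frac{70}{39} = -2557269 + \frac{70}{39} = - \frac{99733421}{39}$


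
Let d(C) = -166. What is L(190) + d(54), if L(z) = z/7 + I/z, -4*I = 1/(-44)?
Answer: -32503673/234080 ≈ -138.86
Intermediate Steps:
I = 1/176 (I = -¼/(-44) = -¼*(-1/44) = 1/176 ≈ 0.0056818)
L(z) = z/7 + 1/(176*z)
L(190) + d(54) = ((⅐)*190 + (1/176)/190) - 166 = (190/7 + (1/176)*(1/190)) - 166 = (190/7 + 1/33440) - 166 = 6353607/234080 - 166 = -32503673/234080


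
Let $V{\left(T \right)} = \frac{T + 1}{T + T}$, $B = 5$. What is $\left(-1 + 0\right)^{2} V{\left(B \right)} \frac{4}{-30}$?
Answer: $- \frac{2}{25} \approx -0.08$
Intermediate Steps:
$V{\left(T \right)} = \frac{1 + T}{2 T}$
$\left(-1 + 0\right)^{2} V{\left(B \right)} \frac{4}{-30} = \left(-1 + 0\right)^{2} \frac{1 + 5}{2 \cdot 5} \frac{4}{-30} = \left(-1\right)^{2} \cdot \frac{1}{2} \cdot \frac{1}{5} \cdot 6 \cdot 4 \left(- \frac{1}{30}\right) = 1 \cdot \frac{3}{5} \left(- \frac{2}{15}\right) = \frac{3}{5} \left(- \frac{2}{15}\right) = - \frac{2}{25}$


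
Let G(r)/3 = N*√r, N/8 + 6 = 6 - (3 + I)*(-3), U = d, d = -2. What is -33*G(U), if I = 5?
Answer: -19008*I*√2 ≈ -26881.0*I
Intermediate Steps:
U = -2
N = 192 (N = -48 + 8*(6 - (3 + 5)*(-3)) = -48 + 8*(6 - 8*(-3)) = -48 + 8*(6 - 1*(-24)) = -48 + 8*(6 + 24) = -48 + 8*30 = -48 + 240 = 192)
G(r) = 576*√r (G(r) = 3*(192*√r) = 576*√r)
-33*G(U) = -19008*√(-2) = -19008*I*√2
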